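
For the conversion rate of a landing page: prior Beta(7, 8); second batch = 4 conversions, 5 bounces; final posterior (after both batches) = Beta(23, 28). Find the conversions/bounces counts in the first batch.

12 conversions and 15 bounces

Sequential conjugate updates are equivalent to a single update on the pooled data, so total successes = posterior α − prior α and total failures = posterior β − prior β.
Total across both batches: 23−7=16 conversions, 28−8=20 bounces.
Subtract the second batch: 16−4=12 conversions and 20−5=15 bounces.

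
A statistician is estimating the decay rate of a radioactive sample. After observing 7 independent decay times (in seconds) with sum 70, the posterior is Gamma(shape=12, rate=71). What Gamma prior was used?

Gamma(shape=5, rate=1)

Gamma–exponential conjugacy: posterior shape = α + n, posterior rate = β + Σtᵢ.
So α = 12 − 7 = 5 and β = 71 − 70 = 1.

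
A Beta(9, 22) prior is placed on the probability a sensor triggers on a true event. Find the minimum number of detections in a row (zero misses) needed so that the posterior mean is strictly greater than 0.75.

After k detections and 0 misses the posterior is Beta(9+k, 22), with mean (9+k)/(9+22+k).
Set (9+k)/(31+k) > 0.75 and solve: k > (0.75·31 − 9)/(1 − 0.75) = 57.000.
The smallest integer exceeding 57.000 is 58.

k = 58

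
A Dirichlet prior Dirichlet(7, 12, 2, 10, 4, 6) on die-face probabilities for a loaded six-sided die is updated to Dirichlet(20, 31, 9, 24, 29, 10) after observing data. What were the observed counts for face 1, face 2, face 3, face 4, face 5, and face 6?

counts (13, 19, 7, 14, 25, 4)

For a Dirichlet(α) prior with multinomial counts c, the posterior is Dirichlet(α + c) componentwise.
Counts are posterior − prior componentwise: 20−7=13, 31−12=19, 9−2=7, 24−10=14, 29−4=25, 10−6=4.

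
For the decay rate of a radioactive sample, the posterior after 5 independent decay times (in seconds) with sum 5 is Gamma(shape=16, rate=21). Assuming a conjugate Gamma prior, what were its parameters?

Gamma(shape=11, rate=16)

Gamma–exponential conjugacy: posterior shape = α + n, posterior rate = β + Σtᵢ.
So α = 16 − 5 = 11 and β = 21 − 5 = 16.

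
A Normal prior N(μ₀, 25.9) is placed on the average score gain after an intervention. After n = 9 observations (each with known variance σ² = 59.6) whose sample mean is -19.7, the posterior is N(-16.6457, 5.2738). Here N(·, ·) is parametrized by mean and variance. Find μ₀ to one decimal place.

μ₀ = -4.7

The posterior mean is a precision-weighted average: μ_n = (τ₀μ₀ + τ_data·x̄)/(τ₀+τ_data), with τ₀=1/σ₀² and τ_data=n/σ².
Here τ₀ = 1/25.9 = 0.038610 and τ_data = 9/59.6 = 0.151007, so τ_n = 0.189617.
Rearranging for μ₀: μ₀ = (μ_n·τ_n − τ_data·x̄)/τ₀ = (-16.6457·0.189617 − 0.151007·-19.7) / 0.038610 = -0.181470/0.038610 ≈ -4.7.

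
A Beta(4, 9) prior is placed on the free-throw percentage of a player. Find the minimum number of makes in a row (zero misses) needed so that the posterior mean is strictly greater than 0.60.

k = 10

After k makes and 0 misses the posterior is Beta(4+k, 9), with mean (4+k)/(4+9+k).
Set (4+k)/(13+k) > 0.60 and solve: k > (0.60·13 − 4)/(1 − 0.60) = 9.500.
The smallest integer exceeding 9.500 is 10, and checking k=10: (14)/(23) = 0.6087 > 0.60.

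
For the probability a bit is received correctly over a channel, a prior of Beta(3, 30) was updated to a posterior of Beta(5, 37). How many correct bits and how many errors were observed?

A Beta(α, β) prior with s successes and f failures in binomial data gives a Beta(α+s, β+f) posterior.
So s = 5 − 3 = 2 and f = 37 − 30 = 7.

2 correct bits and 7 errors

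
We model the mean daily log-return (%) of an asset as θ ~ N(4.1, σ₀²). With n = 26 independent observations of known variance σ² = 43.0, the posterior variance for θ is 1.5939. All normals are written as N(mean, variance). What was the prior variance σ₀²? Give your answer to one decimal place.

For the Normal–Normal model with known σ², precisions add: τ_n = τ₀ + n/σ².
So 1/σ₀² = 1/1.5939 − 26/43.0 = 0.627392 − 0.604651 = 0.022741.
Hence σ₀² = 1/0.022741 ≈ 44.0.

σ₀² = 44.0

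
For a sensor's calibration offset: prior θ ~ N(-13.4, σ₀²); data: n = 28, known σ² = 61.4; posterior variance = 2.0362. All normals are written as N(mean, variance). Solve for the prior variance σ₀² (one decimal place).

Posterior precision equals prior precision plus data precision: 1/σ_n² = 1/σ₀² + n/σ².
So 1/σ₀² = 1/2.0362 − 28/61.4 = 0.491111 − 0.456026 = 0.035085.
Hence σ₀² = 1/0.035085 ≈ 28.5.

σ₀² = 28.5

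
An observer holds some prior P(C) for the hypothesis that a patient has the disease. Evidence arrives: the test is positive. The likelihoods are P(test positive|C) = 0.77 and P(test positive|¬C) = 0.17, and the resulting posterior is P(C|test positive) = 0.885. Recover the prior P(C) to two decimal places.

P(C) = 0.63

In odds form, posterior odds = prior odds × likelihood ratio, so prior odds = posterior odds ÷ LR.
Posterior odds = 0.885/(1−0.885) = 7.6957. LR = 0.77/0.17 = 4.5294.
Prior odds = 7.6957/4.5294 = 1.6991, so P(C) = 1.6991/(1+1.6991) ≈ 0.63.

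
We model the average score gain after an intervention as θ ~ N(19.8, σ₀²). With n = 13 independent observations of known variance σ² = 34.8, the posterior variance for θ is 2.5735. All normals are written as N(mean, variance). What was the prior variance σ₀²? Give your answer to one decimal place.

For the Normal–Normal model with known σ², precisions add: τ_n = τ₀ + n/σ².
So 1/σ₀² = 1/2.5735 − 13/34.8 = 0.388576 − 0.373563 = 0.015013.
Hence σ₀² = 1/0.015013 ≈ 66.6.

σ₀² = 66.6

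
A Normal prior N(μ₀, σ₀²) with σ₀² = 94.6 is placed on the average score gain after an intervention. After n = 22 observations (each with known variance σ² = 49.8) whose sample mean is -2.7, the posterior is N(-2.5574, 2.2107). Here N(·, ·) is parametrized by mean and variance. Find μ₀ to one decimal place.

μ₀ = 3.4

With known observation variance, the Normal–Normal posterior has precision τ_n = τ₀ + n/σ² and mean μ_n = (τ₀μ₀ + (n/σ²)x̄)/τ_n.
Here τ₀ = 1/94.6 = 0.010571 and τ_data = 22/49.8 = 0.441767, so τ_n = 0.452338.
Rearranging for μ₀: μ₀ = (μ_n·τ_n − τ_data·x̄)/τ₀ = (-2.5574·0.452338 − 0.441767·-2.7) / 0.010571 = 0.035962/0.010571 ≈ 3.4.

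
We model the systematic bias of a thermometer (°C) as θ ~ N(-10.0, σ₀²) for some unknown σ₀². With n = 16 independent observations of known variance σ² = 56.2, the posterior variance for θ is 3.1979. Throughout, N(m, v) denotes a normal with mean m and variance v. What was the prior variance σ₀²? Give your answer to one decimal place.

Posterior precision equals prior precision plus data precision: 1/σ_n² = 1/σ₀² + n/σ².
So 1/σ₀² = 1/3.1979 − 16/56.2 = 0.312705 − 0.284698 = 0.028007.
Hence σ₀² = 1/0.028007 ≈ 35.7.

σ₀² = 35.7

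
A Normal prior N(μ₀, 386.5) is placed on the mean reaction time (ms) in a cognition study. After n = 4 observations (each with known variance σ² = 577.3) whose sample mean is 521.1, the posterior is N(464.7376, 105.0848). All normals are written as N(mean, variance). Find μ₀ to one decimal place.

The posterior mean is a precision-weighted average: μ_n = (τ₀μ₀ + τ_data·x̄)/(τ₀+τ_data), with τ₀=1/σ₀² and τ_data=n/σ².
Here τ₀ = 1/386.5 = 0.002587 and τ_data = 4/577.3 = 0.006929, so τ_n = 0.009516.
Rearranging for μ₀: μ₀ = (μ_n·τ_n − τ_data·x̄)/τ₀ = (464.7376·0.009516 − 0.006929·521.1) / 0.002587 = 0.811741/0.002587 ≈ 313.8.

μ₀ = 313.8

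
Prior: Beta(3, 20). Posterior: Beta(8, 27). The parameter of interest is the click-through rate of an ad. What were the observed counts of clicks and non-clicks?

5 clicks and 7 non-clicks

A Beta(α, β) prior with s successes and f failures in binomial data gives a Beta(α+s, β+f) posterior.
Match parameters: s=8−3=5, f=27−20=7.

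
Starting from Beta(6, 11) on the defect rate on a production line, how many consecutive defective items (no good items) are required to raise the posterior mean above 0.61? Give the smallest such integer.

After k defective items and 0 good items the posterior is Beta(6+k, 11), with mean (6+k)/(6+11+k).
Set (6+k)/(17+k) > 0.61 and solve: k > (0.61·17 − 6)/(1 − 0.61) = 11.205.
The smallest integer exceeding 11.205 is 12.

k = 12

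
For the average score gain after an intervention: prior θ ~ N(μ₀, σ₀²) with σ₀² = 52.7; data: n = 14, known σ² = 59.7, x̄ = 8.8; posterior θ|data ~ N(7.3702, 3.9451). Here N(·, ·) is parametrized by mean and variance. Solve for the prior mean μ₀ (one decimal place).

The posterior mean is a precision-weighted average: μ_n = (τ₀μ₀ + τ_data·x̄)/(τ₀+τ_data), with τ₀=1/σ₀² and τ_data=n/σ².
Here τ₀ = 1/52.7 = 0.018975 and τ_data = 14/59.7 = 0.234506, so τ_n = 0.253481.
Rearranging for μ₀: μ₀ = (μ_n·τ_n − τ_data·x̄)/τ₀ = (7.3702·0.253481 − 0.234506·8.8) / 0.018975 = -0.195447/0.018975 ≈ -10.3.

μ₀ = -10.3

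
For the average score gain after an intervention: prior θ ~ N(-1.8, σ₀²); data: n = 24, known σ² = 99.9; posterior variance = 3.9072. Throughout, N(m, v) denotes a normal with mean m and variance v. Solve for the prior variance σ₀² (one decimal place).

σ₀² = 63.7

Posterior precision equals prior precision plus data precision: 1/σ_n² = 1/σ₀² + n/σ².
So 1/σ₀² = 1/3.9072 − 24/99.9 = 0.255938 − 0.240240 = 0.015698.
Hence σ₀² = 1/0.015698 ≈ 63.7.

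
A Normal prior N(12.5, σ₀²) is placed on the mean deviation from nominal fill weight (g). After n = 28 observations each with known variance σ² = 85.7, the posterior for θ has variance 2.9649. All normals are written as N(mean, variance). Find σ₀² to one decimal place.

For the Normal–Normal model with known σ², precisions add: τ_n = τ₀ + n/σ².
So 1/σ₀² = 1/2.9649 − 28/85.7 = 0.337280 − 0.326721 = 0.010559.
Hence σ₀² = 1/0.010559 ≈ 94.7.

σ₀² = 94.7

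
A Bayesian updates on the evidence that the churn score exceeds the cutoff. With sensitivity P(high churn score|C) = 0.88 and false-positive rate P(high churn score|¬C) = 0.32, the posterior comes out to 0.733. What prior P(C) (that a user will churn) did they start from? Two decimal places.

In odds form, posterior odds = prior odds × likelihood ratio, so prior odds = posterior odds ÷ LR.
Posterior odds = 0.733/(1−0.733) = 2.7453. LR = 0.88/0.32 = 2.7500.
Prior odds = 2.7453/2.7500 = 0.9983, so P(C) = 0.9983/(1+0.9983) ≈ 0.50.

P(C) = 0.50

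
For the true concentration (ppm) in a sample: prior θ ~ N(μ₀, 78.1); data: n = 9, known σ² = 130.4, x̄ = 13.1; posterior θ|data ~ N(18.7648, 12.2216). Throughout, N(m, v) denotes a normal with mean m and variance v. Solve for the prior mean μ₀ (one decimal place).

μ₀ = 49.3

With known observation variance, the Normal–Normal posterior has precision τ_n = τ₀ + n/σ² and mean μ_n = (τ₀μ₀ + (n/σ²)x̄)/τ_n.
Here τ₀ = 1/78.1 = 0.012804 and τ_data = 9/130.4 = 0.069018, so τ_n = 0.081822.
Rearranging for μ₀: μ₀ = (μ_n·τ_n − τ_data·x̄)/τ₀ = (18.7648·0.081822 − 0.069018·13.1) / 0.012804 = 0.631238/0.012804 ≈ 49.3.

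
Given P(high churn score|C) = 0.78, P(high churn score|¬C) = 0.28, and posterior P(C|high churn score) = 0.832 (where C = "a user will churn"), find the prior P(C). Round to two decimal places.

P(C) = 0.64

In odds form, posterior odds = prior odds × likelihood ratio, so prior odds = posterior odds ÷ LR.
Posterior odds = 0.832/(1−0.832) = 4.9524. LR = 0.78/0.28 = 2.7857.
Prior odds = 4.9524/2.7857 = 1.7778, so P(C) = 1.7778/(1+1.7778) ≈ 0.64.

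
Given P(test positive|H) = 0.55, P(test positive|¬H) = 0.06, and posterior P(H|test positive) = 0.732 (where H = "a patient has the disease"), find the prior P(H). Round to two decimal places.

In odds form, posterior odds = prior odds × likelihood ratio, so prior odds = posterior odds ÷ LR.
Posterior odds = 0.732/(1−0.732) = 2.7313. LR = 0.55/0.06 = 9.1667.
Prior odds = 2.7313/9.1667 = 0.2980, so P(H) = 0.2980/(1+0.2980) ≈ 0.23.

P(H) = 0.23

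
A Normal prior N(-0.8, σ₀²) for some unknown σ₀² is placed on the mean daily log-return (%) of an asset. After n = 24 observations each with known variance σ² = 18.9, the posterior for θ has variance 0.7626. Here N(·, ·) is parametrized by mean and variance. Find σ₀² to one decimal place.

Posterior precision equals prior precision plus data precision: 1/σ_n² = 1/σ₀² + n/σ².
So 1/σ₀² = 1/0.7626 − 24/18.9 = 1.311303 − 1.269841 = 0.041462.
Hence σ₀² = 1/0.041462 ≈ 24.1.

σ₀² = 24.1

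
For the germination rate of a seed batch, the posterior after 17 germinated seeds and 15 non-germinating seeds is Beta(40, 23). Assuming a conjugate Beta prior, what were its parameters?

Beta(23, 8)

Beta is conjugate to the binomial likelihood: posterior = Beta(a+s, b+f).
Subtract the data counts: 40−17=23, 23−15=8.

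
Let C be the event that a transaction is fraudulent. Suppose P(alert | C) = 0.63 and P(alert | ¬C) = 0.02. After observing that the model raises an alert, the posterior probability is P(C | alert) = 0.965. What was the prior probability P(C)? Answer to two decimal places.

In odds form, posterior odds = prior odds × likelihood ratio, so prior odds = posterior odds ÷ LR.
Posterior odds = 0.965/(1−0.965) = 27.5714. LR = 0.63/0.02 = 31.5000.
Prior odds = 27.5714/31.5000 = 0.8753, so P(C) = 0.8753/(1+0.8753) ≈ 0.47.

P(C) = 0.47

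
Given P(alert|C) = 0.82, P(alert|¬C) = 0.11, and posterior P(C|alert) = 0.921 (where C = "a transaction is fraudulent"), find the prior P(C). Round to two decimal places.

In odds form, posterior odds = prior odds × likelihood ratio, so prior odds = posterior odds ÷ LR.
Posterior odds = 0.921/(1−0.921) = 11.6582. LR = 0.82/0.11 = 7.4545.
Prior odds = 11.6582/7.4545 = 1.5639, so P(C) = 1.5639/(1+1.5639) ≈ 0.61.

P(C) = 0.61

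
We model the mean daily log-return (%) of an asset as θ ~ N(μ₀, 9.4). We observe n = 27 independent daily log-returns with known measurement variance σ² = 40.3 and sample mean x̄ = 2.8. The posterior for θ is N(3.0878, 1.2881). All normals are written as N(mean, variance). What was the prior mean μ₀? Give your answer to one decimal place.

With known observation variance, the Normal–Normal posterior has precision τ_n = τ₀ + n/σ² and mean μ_n = (τ₀μ₀ + (n/σ²)x̄)/τ_n.
Here τ₀ = 1/9.4 = 0.106383 and τ_data = 27/40.3 = 0.669975, so τ_n = 0.776358.
Rearranging for μ₀: μ₀ = (μ_n·τ_n − τ_data·x̄)/τ₀ = (3.0878·0.776358 − 0.669975·2.8) / 0.106383 = 0.521308/0.106383 ≈ 4.9.

μ₀ = 4.9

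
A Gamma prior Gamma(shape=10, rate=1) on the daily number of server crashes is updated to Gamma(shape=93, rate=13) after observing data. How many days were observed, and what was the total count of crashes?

n = 12 days with total 83 crashes

Gamma–Poisson conjugacy: posterior shape = α + Σxᵢ, posterior rate = β + n.
Matching: Σxᵢ = 93 − 10 = 83 and n = 13 − 1 = 12.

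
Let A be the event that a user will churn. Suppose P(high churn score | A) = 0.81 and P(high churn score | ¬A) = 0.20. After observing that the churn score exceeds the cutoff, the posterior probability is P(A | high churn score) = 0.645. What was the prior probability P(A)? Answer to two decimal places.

In odds form, posterior odds = prior odds × likelihood ratio, so prior odds = posterior odds ÷ LR.
Posterior odds = 0.645/(1−0.645) = 1.8169. LR = 0.81/0.20 = 4.0500.
Prior odds = 1.8169/4.0500 = 0.4486, so P(A) = 0.4486/(1+0.4486) ≈ 0.31.

P(A) = 0.31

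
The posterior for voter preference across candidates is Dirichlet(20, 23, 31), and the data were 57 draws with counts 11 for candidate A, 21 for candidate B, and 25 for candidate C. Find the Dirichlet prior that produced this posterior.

For a Dirichlet(α) prior with multinomial counts c, the posterior is Dirichlet(α + c) componentwise.
Subtract each count from the matching posterior parameter: 20−11=9, 23−21=2, 31−25=6.

Dirichlet(9, 2, 6)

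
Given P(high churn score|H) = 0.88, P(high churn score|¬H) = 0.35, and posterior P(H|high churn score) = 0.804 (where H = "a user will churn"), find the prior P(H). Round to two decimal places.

P(H) = 0.62

In odds form, posterior odds = prior odds × likelihood ratio, so prior odds = posterior odds ÷ LR.
Posterior odds = 0.804/(1−0.804) = 4.1020. LR = 0.88/0.35 = 2.5143.
Prior odds = 4.1020/2.5143 = 1.6315, so P(H) = 1.6315/(1+1.6315) ≈ 0.62.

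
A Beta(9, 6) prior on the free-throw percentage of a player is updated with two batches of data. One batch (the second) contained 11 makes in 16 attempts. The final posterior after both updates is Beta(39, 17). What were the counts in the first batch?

19 makes and 6 misses

Sequential conjugate updates are equivalent to a single update on the pooled data, so total successes = posterior α − prior α and total failures = posterior β − prior β.
Total across both batches: 39−9=30 makes, 17−6=11 misses.
Subtract the second batch: 30−11=19 makes and 11−5=6 misses.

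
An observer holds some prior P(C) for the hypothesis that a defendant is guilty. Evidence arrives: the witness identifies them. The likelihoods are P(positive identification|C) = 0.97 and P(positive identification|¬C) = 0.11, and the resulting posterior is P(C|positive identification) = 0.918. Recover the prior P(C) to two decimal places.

In odds form, posterior odds = prior odds × likelihood ratio, so prior odds = posterior odds ÷ LR.
Posterior odds = 0.918/(1−0.918) = 11.1951. LR = 0.97/0.11 = 8.8182.
Prior odds = 11.1951/8.8182 = 1.2695, so P(C) = 1.2695/(1+1.2695) ≈ 0.56.

P(C) = 0.56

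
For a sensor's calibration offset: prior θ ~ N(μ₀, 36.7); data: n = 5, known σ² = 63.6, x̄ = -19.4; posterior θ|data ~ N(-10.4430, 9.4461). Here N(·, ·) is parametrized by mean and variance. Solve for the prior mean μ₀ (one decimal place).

μ₀ = 15.4

The posterior mean is a precision-weighted average: μ_n = (τ₀μ₀ + τ_data·x̄)/(τ₀+τ_data), with τ₀=1/σ₀² and τ_data=n/σ².
Here τ₀ = 1/36.7 = 0.027248 and τ_data = 5/63.6 = 0.078616, so τ_n = 0.105864.
Rearranging for μ₀: μ₀ = (μ_n·τ_n − τ_data·x̄)/τ₀ = (-10.4430·0.105864 − 0.078616·-19.4) / 0.027248 = 0.419613/0.027248 ≈ 15.4.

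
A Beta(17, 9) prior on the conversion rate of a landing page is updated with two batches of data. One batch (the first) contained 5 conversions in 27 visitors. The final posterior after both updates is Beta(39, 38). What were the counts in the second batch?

Sequential conjugate updates are equivalent to a single update on the pooled data, so total successes = posterior α − prior α and total failures = posterior β − prior β.
Total across both batches: 39−17=22 conversions, 38−9=29 bounces.
Subtract the first batch: 22−5=17 conversions and 29−22=7 bounces.

17 conversions and 7 bounces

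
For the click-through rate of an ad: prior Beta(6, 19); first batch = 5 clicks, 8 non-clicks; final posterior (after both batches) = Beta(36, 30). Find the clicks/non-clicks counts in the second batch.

25 clicks and 3 non-clicks

Because Beta–binomial updating is additive in the counts, the combined data contributed (α_post−α_prior, β_post−β_prior) successes and failures.
Total across both batches: 36−6=30 clicks, 30−19=11 non-clicks.
Subtract the first batch: 30−5=25 clicks and 11−8=3 non-clicks.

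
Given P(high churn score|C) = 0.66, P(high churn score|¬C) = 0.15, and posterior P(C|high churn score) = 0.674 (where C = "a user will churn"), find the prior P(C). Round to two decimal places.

P(C) = 0.32

Bayes' rule in odds form gives O(C|E) = O(C)·[P(E|C)/P(E|¬C)], hence O(C) = O(C|E)/LR.
Posterior odds = 0.674/(1−0.674) = 2.0675. LR = 0.66/0.15 = 4.4000.
Prior odds = 2.0675/4.4000 = 0.4699, so P(C) = 0.4699/(1+0.4699) ≈ 0.32.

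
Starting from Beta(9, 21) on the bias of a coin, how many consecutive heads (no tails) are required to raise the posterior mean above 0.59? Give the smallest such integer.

After k heads and 0 tails the posterior is Beta(9+k, 21), with mean (9+k)/(9+21+k).
Set (9+k)/(30+k) > 0.59 and solve: k > (0.59·30 − 9)/(1 − 0.59) = 21.220.
The smallest integer exceeding 21.220 is 22.

k = 22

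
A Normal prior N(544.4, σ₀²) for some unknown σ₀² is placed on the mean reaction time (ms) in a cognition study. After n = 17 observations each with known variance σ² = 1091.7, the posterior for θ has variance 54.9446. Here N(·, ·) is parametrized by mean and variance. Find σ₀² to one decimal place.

σ₀² = 380.5

For the Normal–Normal model with known σ², precisions add: τ_n = τ₀ + n/σ².
So 1/σ₀² = 1/54.9446 − 17/1091.7 = 0.018200 − 0.015572 = 0.002628.
Hence σ₀² = 1/0.002628 ≈ 380.5.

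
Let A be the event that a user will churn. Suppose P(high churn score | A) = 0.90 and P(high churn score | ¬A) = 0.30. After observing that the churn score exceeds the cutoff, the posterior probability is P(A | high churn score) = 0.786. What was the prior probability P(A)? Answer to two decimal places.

In odds form, posterior odds = prior odds × likelihood ratio, so prior odds = posterior odds ÷ LR.
Posterior odds = 0.786/(1−0.786) = 3.6729. LR = 0.90/0.30 = 3.0000.
Prior odds = 3.6729/3.0000 = 1.2243, so P(A) = 1.2243/(1+1.2243) ≈ 0.55.

P(A) = 0.55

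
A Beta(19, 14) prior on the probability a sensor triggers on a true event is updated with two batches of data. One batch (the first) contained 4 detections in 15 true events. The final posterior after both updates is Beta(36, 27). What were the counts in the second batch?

13 detections and 2 misses

Because Beta–binomial updating is additive in the counts, the combined data contributed (α_post−α_prior, β_post−β_prior) successes and failures.
Total across both batches: 36−19=17 detections, 27−14=13 misses.
Subtract the first batch: 17−4=13 detections and 13−11=2 misses.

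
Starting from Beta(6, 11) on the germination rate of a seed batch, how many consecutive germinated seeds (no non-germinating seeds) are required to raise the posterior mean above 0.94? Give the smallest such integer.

k = 167

After k germinated seeds and 0 non-germinating seeds the posterior is Beta(6+k, 11), with mean (6+k)/(6+11+k).
Set (6+k)/(17+k) > 0.94 and solve: k > (0.94·17 − 6)/(1 − 0.94) = 166.333.
The smallest integer exceeding 166.333 is 167, and checking k=167: (173)/(184) = 0.9402 > 0.94.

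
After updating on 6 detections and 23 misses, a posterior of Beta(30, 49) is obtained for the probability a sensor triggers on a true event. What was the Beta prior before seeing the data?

Beta(24, 26)

Beta is conjugate to the binomial likelihood: posterior = Beta(a+s, b+f).
So a = 30 − 6 = 24 and b = 49 − 23 = 26.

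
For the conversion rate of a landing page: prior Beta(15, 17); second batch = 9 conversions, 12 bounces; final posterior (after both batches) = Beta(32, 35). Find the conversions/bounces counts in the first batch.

8 conversions and 6 bounces

Sequential conjugate updates are equivalent to a single update on the pooled data, so total successes = posterior α − prior α and total failures = posterior β − prior β.
Total across both batches: 32−15=17 conversions, 35−17=18 bounces.
Subtract the second batch: 17−9=8 conversions and 18−12=6 bounces.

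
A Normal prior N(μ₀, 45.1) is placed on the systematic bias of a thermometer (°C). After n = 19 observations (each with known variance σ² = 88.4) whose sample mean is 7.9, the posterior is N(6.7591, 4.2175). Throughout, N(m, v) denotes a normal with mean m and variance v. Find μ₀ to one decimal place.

With known observation variance, the Normal–Normal posterior has precision τ_n = τ₀ + n/σ² and mean μ_n = (τ₀μ₀ + (n/σ²)x̄)/τ_n.
Here τ₀ = 1/45.1 = 0.022173 and τ_data = 19/88.4 = 0.214932, so τ_n = 0.237105.
Rearranging for μ₀: μ₀ = (μ_n·τ_n − τ_data·x̄)/τ₀ = (6.7591·0.237105 − 0.214932·7.9) / 0.022173 = -0.095346/0.022173 ≈ -4.3.

μ₀ = -4.3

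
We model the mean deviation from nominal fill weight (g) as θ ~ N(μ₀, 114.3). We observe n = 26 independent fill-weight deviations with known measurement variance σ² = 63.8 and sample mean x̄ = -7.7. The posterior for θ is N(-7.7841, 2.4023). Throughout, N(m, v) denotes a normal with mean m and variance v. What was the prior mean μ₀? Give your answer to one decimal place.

μ₀ = -11.7

The posterior mean is a precision-weighted average: μ_n = (τ₀μ₀ + τ_data·x̄)/(τ₀+τ_data), with τ₀=1/σ₀² and τ_data=n/σ².
Here τ₀ = 1/114.3 = 0.008749 and τ_data = 26/63.8 = 0.407524, so τ_n = 0.416273.
Rearranging for μ₀: μ₀ = (μ_n·τ_n − τ_data·x̄)/τ₀ = (-7.7841·0.416273 − 0.407524·-7.7) / 0.008749 = -0.102376/0.008749 ≈ -11.7.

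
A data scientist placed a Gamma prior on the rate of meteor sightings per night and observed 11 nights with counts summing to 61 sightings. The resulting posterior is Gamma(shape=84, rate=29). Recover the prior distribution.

Gamma–Poisson conjugacy: posterior shape = α + Σxᵢ, posterior rate = β + n.
So α = 84 − 61 = 23 and β = 29 − 11 = 18.

Gamma(shape=23, rate=18)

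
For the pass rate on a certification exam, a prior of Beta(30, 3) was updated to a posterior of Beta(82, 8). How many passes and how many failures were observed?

Beta is conjugate to the binomial likelihood: posterior = Beta(a+s, b+f).
Match parameters: s=82−30=52, f=8−3=5.

52 passes and 5 failures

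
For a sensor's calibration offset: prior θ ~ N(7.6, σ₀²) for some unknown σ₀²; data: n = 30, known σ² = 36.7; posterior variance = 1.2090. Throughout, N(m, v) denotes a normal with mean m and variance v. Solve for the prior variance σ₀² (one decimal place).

σ₀² = 103.2

For the Normal–Normal model with known σ², precisions add: τ_n = τ₀ + n/σ².
So 1/σ₀² = 1/1.2090 − 30/36.7 = 0.827130 − 0.817439 = 0.009691.
Hence σ₀² = 1/0.009691 ≈ 103.2.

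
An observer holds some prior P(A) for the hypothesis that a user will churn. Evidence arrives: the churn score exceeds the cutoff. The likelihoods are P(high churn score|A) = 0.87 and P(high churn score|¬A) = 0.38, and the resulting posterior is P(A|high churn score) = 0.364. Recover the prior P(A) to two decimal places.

Bayes' rule in odds form gives O(A|E) = O(A)·[P(E|A)/P(E|¬A)], hence O(A) = O(A|E)/LR.
Posterior odds = 0.364/(1−0.364) = 0.5723. LR = 0.87/0.38 = 2.2895.
Prior odds = 0.5723/2.2895 = 0.2500, so P(A) = 0.2500/(1+0.2500) ≈ 0.20.

P(A) = 0.20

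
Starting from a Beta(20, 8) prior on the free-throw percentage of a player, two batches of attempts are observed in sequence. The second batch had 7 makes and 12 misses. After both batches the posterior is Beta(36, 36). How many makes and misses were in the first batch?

Sequential conjugate updates are equivalent to a single update on the pooled data, so total successes = posterior α − prior α and total failures = posterior β − prior β.
Total across both batches: 36−20=16 makes, 36−8=28 misses.
Subtract the second batch: 16−7=9 makes and 28−12=16 misses.

9 makes and 16 misses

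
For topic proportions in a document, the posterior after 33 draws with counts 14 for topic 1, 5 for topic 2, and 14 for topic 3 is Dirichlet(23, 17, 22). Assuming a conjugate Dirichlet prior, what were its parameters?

For a Dirichlet(α) prior with multinomial counts c, the posterior is Dirichlet(α + c) componentwise.
Subtract each count from the matching posterior parameter: 23−14=9, 17−5=12, 22−14=8.

Dirichlet(9, 12, 8)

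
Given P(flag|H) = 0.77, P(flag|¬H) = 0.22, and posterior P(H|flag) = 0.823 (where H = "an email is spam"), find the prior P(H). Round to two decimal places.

P(H) = 0.57

In odds form, posterior odds = prior odds × likelihood ratio, so prior odds = posterior odds ÷ LR.
Posterior odds = 0.823/(1−0.823) = 4.6497. LR = 0.77/0.22 = 3.5000.
Prior odds = 4.6497/3.5000 = 1.3285, so P(H) = 1.3285/(1+1.3285) ≈ 0.57.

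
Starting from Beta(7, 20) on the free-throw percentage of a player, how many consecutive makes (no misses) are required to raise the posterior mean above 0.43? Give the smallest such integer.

k = 9

After k makes and 0 misses the posterior is Beta(7+k, 20), with mean (7+k)/(7+20+k).
Set (7+k)/(27+k) > 0.43 and solve: k > (0.43·27 − 7)/(1 − 0.43) = 8.088.
The smallest integer exceeding 8.088 is 9, and checking k=9: (16)/(36) = 0.4444 > 0.43.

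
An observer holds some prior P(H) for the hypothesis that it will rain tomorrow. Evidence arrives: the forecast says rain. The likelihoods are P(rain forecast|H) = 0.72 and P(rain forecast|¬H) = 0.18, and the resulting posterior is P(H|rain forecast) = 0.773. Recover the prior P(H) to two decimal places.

P(H) = 0.46

In odds form, posterior odds = prior odds × likelihood ratio, so prior odds = posterior odds ÷ LR.
Posterior odds = 0.773/(1−0.773) = 3.4053. LR = 0.72/0.18 = 4.0000.
Prior odds = 3.4053/4.0000 = 0.8513, so P(H) = 0.8513/(1+0.8513) ≈ 0.46.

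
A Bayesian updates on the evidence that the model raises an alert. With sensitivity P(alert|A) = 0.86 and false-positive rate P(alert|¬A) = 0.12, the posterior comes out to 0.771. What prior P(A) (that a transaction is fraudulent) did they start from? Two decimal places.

Bayes' rule in odds form gives O(A|E) = O(A)·[P(E|A)/P(E|¬A)], hence O(A) = O(A|E)/LR.
Posterior odds = 0.771/(1−0.771) = 3.3668. LR = 0.86/0.12 = 7.1667.
Prior odds = 3.3668/7.1667 = 0.4698, so P(A) = 0.4698/(1+0.4698) ≈ 0.32.

P(A) = 0.32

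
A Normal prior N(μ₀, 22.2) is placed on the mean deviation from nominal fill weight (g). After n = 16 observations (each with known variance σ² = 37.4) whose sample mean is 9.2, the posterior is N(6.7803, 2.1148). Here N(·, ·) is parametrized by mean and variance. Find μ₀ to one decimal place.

The posterior mean is a precision-weighted average: μ_n = (τ₀μ₀ + τ_data·x̄)/(τ₀+τ_data), with τ₀=1/σ₀² and τ_data=n/σ².
Here τ₀ = 1/22.2 = 0.045045 and τ_data = 16/37.4 = 0.427807, so τ_n = 0.472852.
Rearranging for μ₀: μ₀ = (μ_n·τ_n − τ_data·x̄)/τ₀ = (6.7803·0.472852 − 0.427807·9.2) / 0.045045 = -0.729746/0.045045 ≈ -16.2.

μ₀ = -16.2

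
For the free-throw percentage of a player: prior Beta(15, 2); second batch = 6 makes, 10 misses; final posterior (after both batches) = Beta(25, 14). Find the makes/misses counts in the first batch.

4 makes and 2 misses

Because Beta–binomial updating is additive in the counts, the combined data contributed (α_post−α_prior, β_post−β_prior) successes and failures.
Total across both batches: 25−15=10 makes, 14−2=12 misses.
Subtract the second batch: 10−6=4 makes and 12−10=2 misses.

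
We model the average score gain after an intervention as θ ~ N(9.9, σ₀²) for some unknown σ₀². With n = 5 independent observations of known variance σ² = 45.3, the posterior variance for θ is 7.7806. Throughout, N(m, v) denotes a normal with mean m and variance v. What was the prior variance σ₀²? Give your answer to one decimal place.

For the Normal–Normal model with known σ², precisions add: τ_n = τ₀ + n/σ².
So 1/σ₀² = 1/7.7806 − 5/45.3 = 0.128525 − 0.110375 = 0.018150.
Hence σ₀² = 1/0.018150 ≈ 55.1.

σ₀² = 55.1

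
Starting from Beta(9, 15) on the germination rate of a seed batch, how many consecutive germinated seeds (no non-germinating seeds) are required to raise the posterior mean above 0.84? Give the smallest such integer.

k = 70

After k germinated seeds and 0 non-germinating seeds the posterior is Beta(9+k, 15), with mean (9+k)/(9+15+k).
Set (9+k)/(24+k) > 0.84 and solve: k > (0.84·24 − 9)/(1 − 0.84) = 69.750.
The smallest integer exceeding 69.750 is 70.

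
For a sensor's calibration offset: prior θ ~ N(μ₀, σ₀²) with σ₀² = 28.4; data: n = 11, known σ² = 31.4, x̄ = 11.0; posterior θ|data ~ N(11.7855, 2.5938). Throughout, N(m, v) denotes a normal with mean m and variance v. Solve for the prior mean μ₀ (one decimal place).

The posterior mean is a precision-weighted average: μ_n = (τ₀μ₀ + τ_data·x̄)/(τ₀+τ_data), with τ₀=1/σ₀² and τ_data=n/σ².
Here τ₀ = 1/28.4 = 0.035211 and τ_data = 11/31.4 = 0.350318, so τ_n = 0.385529.
Rearranging for μ₀: μ₀ = (μ_n·τ_n − τ_data·x̄)/τ₀ = (11.7855·0.385529 − 0.350318·11.0) / 0.035211 = 0.690154/0.035211 ≈ 19.6.

μ₀ = 19.6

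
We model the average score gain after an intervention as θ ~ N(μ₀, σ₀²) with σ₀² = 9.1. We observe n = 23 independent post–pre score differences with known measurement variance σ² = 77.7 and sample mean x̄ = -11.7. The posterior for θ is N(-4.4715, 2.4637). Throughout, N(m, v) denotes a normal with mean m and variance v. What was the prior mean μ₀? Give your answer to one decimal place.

The posterior mean is a precision-weighted average: μ_n = (τ₀μ₀ + τ_data·x̄)/(τ₀+τ_data), with τ₀=1/σ₀² and τ_data=n/σ².
Here τ₀ = 1/9.1 = 0.109890 and τ_data = 23/77.7 = 0.296010, so τ_n = 0.405900.
Rearranging for μ₀: μ₀ = (μ_n·τ_n − τ_data·x̄)/τ₀ = (-4.4715·0.405900 − 0.296010·-11.7) / 0.109890 = 1.648335/0.109890 ≈ 15.0.

μ₀ = 15.0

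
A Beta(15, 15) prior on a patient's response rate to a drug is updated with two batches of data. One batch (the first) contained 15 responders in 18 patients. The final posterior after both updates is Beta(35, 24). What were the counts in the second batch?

5 responders and 6 non-responders

Sequential conjugate updates are equivalent to a single update on the pooled data, so total successes = posterior α − prior α and total failures = posterior β − prior β.
Total across both batches: 35−15=20 responders, 24−15=9 non-responders.
Subtract the first batch: 20−15=5 responders and 9−3=6 non-responders.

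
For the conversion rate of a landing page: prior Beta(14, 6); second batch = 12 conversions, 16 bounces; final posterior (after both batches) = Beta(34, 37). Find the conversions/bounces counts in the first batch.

Because Beta–binomial updating is additive in the counts, the combined data contributed (α_post−α_prior, β_post−β_prior) successes and failures.
Total across both batches: 34−14=20 conversions, 37−6=31 bounces.
Subtract the second batch: 20−12=8 conversions and 31−16=15 bounces.

8 conversions and 15 bounces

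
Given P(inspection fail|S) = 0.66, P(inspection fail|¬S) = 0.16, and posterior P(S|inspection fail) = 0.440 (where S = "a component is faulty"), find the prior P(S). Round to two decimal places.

In odds form, posterior odds = prior odds × likelihood ratio, so prior odds = posterior odds ÷ LR.
Posterior odds = 0.440/(1−0.440) = 0.7857. LR = 0.66/0.16 = 4.1250.
Prior odds = 0.7857/4.1250 = 0.1905, so P(S) = 0.1905/(1+0.1905) ≈ 0.16.

P(S) = 0.16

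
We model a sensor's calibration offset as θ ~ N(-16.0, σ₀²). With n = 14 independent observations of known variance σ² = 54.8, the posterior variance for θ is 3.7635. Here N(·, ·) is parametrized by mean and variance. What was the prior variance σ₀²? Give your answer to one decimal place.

For the Normal–Normal model with known σ², precisions add: τ_n = τ₀ + n/σ².
So 1/σ₀² = 1/3.7635 − 14/54.8 = 0.265710 − 0.255474 = 0.010236.
Hence σ₀² = 1/0.010236 ≈ 97.7.

σ₀² = 97.7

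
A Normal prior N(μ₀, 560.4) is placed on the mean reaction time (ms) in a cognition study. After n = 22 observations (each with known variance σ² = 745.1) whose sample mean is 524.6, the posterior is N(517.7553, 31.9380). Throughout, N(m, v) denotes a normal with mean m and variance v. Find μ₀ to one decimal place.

μ₀ = 404.5

The posterior mean is a precision-weighted average: μ_n = (τ₀μ₀ + τ_data·x̄)/(τ₀+τ_data), with τ₀=1/σ₀² and τ_data=n/σ².
Here τ₀ = 1/560.4 = 0.001784 and τ_data = 22/745.1 = 0.029526, so τ_n = 0.031310.
Rearranging for μ₀: μ₀ = (μ_n·τ_n − τ_data·x̄)/τ₀ = (517.7553·0.031310 − 0.029526·524.6) / 0.001784 = 0.721579/0.001784 ≈ 404.5.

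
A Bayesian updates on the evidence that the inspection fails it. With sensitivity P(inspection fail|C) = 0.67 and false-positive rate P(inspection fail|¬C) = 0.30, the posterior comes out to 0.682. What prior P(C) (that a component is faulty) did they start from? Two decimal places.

P(C) = 0.49

Bayes' rule in odds form gives O(C|E) = O(C)·[P(E|C)/P(E|¬C)], hence O(C) = O(C|E)/LR.
Posterior odds = 0.682/(1−0.682) = 2.1447. LR = 0.67/0.30 = 2.2333.
Prior odds = 2.1447/2.2333 = 0.9603, so P(C) = 0.9603/(1+0.9603) ≈ 0.49.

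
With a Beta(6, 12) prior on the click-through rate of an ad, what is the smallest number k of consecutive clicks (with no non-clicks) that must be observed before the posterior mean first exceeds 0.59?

After k clicks and 0 non-clicks the posterior is Beta(6+k, 12), with mean (6+k)/(6+12+k).
Set (6+k)/(18+k) > 0.59 and solve: k > (0.59·18 − 6)/(1 − 0.59) = 11.268.
The smallest integer exceeding 11.268 is 12, and checking k=12: (18)/(30) = 0.6000 > 0.59.

k = 12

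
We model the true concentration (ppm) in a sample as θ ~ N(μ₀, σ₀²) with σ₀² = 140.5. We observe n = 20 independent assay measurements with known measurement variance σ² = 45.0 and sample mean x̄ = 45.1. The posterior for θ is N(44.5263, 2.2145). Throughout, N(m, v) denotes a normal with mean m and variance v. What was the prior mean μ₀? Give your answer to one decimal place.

μ₀ = 8.7

The posterior mean is a precision-weighted average: μ_n = (τ₀μ₀ + τ_data·x̄)/(τ₀+τ_data), with τ₀=1/σ₀² and τ_data=n/σ².
Here τ₀ = 1/140.5 = 0.007117 and τ_data = 20/45.0 = 0.444444, so τ_n = 0.451561.
Rearranging for μ₀: μ₀ = (μ_n·τ_n − τ_data·x̄)/τ₀ = (44.5263·0.451561 − 0.444444·45.1) / 0.007117 = 0.061916/0.007117 ≈ 8.7.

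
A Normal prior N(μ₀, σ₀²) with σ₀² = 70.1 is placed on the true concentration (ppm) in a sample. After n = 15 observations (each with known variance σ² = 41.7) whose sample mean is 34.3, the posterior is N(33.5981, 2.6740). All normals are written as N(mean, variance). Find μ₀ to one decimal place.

μ₀ = 15.9

With known observation variance, the Normal–Normal posterior has precision τ_n = τ₀ + n/σ² and mean μ_n = (τ₀μ₀ + (n/σ²)x̄)/τ_n.
Here τ₀ = 1/70.1 = 0.014265 and τ_data = 15/41.7 = 0.359712, so τ_n = 0.373977.
Rearranging for μ₀: μ₀ = (μ_n·τ_n − τ_data·x̄)/τ₀ = (33.5981·0.373977 − 0.359712·34.3) / 0.014265 = 0.226795/0.014265 ≈ 15.9.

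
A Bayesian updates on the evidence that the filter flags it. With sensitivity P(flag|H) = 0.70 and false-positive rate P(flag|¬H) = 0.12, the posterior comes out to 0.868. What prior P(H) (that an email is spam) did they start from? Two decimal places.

P(H) = 0.53

In odds form, posterior odds = prior odds × likelihood ratio, so prior odds = posterior odds ÷ LR.
Posterior odds = 0.868/(1−0.868) = 6.5758. LR = 0.70/0.12 = 5.8333.
Prior odds = 6.5758/5.8333 = 1.1273, so P(H) = 1.1273/(1+1.1273) ≈ 0.53.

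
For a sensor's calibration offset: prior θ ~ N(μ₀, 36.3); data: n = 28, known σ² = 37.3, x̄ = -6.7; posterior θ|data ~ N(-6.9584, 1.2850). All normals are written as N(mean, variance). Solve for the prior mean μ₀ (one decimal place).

With known observation variance, the Normal–Normal posterior has precision τ_n = τ₀ + n/σ² and mean μ_n = (τ₀μ₀ + (n/σ²)x̄)/τ_n.
Here τ₀ = 1/36.3 = 0.027548 and τ_data = 28/37.3 = 0.750670, so τ_n = 0.778218.
Rearranging for μ₀: μ₀ = (μ_n·τ_n − τ_data·x̄)/τ₀ = (-6.9584·0.778218 − 0.750670·-6.7) / 0.027548 = -0.385663/0.027548 ≈ -14.0.

μ₀ = -14.0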